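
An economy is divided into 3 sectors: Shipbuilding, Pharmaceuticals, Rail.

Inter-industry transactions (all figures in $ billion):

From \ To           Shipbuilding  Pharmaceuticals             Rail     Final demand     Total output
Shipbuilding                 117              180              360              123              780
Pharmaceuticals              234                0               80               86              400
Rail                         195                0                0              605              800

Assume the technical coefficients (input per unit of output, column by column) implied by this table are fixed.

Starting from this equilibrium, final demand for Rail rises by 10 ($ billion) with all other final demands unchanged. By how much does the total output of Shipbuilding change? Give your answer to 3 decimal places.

Δx_1 = 8.372

Technical coefficients a_ij = z_ij / X_j:
  a_11 = 117/780 = 0.15, a_21 = 234/780 = 0.30, a_31 = 195/780 = 0.25
  a_12 = 180/400 = 0.45, a_22 = 0/400 = 0.00, a_32 = 0/400 = 0.00
  a_13 = 360/800 = 0.45, a_23 = 80/800 = 0.10, a_33 = 0/800 = 0.00
I − A =
  [   0.85    -0.45    -0.45]
  [  -0.30     1.00    -0.10]
  [  -0.25     0.00     1.00]
Cofactors of I−A, C_ij = (−1)^(i+j)·(minor ij) (rows/columns in the sector order above):
  C_11 = (1.00)(1.00) − (-0.10)(0.00) = 1.0000
  C_12 = −[(-0.30)(1.00) − (-0.10)(-0.25)] = 0.3250
  C_13 = (-0.30)(0.00) − (1.00)(-0.25) = 0.2500
  C_21 = −[(-0.45)(1.00) − (-0.45)(0.00)] = 0.4500
  C_22 = (0.85)(1.00) − (-0.45)(-0.25) = 0.7375
  C_23 = −[(0.85)(0.00) − (-0.45)(-0.25)] = 0.1125
  C_31 = (-0.45)(-0.10) − (-0.45)(1.00) = 0.4950
  C_32 = −[(0.85)(-0.10) − (-0.45)(-0.30)] = 0.2200
  C_33 = (0.85)(1.00) − (-0.45)(-0.30) = 0.7150
det(I−A) = Σ_j (I−A)_1j·C_1j = (0.85)(1.0000) + (-0.45)(0.3250) + (-0.45)(0.2500) = 0.59125
adj(I−A) = Cᵀ =
  [ 1.0000   0.4500   0.4950]
  [ 0.3250   0.7375   0.2200]
  [ 0.2500   0.1125   0.7150]
(I − A)⁻¹ = adj(I−A) / det(I−A) ≈
  [   1.6913     0.7611     0.8372]
  [   0.5497     1.2474     0.3721]
  [   0.4228     0.1903     1.2093]
Δx = (I − A)⁻¹ Δd with Δd having +10 in the Rail component and 0 elsewhere.
So Δx_1 = L_13 · (+10), where L_13 = adj(I−A)_13 / det(I−A) = 0.4950 / 0.59125.
Δx_1 = 0.4950 × (+10) / 0.59125 = 4.95 / 0.59125 ≈ 8.372.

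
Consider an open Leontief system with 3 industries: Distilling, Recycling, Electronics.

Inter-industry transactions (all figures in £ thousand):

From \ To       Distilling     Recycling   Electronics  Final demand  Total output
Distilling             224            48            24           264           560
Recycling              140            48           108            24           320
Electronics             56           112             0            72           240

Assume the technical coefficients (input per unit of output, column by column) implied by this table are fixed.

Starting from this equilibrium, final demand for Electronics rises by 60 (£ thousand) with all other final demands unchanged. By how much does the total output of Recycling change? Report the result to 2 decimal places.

Technical coefficients a_ij = z_ij / X_j:
  a_11 = 224/560 = 0.40, a_21 = 140/560 = 0.25, a_31 = 56/560 = 0.10
  a_12 = 48/320 = 0.15, a_22 = 48/320 = 0.15, a_32 = 112/320 = 0.35
  a_13 = 24/240 = 0.10, a_23 = 108/240 = 0.45, a_33 = 0/240 = 0.00
I − A =
  [   0.60    -0.15    -0.10]
  [  -0.25     0.85    -0.45]
  [  -0.10    -0.35     1.00]
Cofactors of I−A, C_ij = (−1)^(i+j)·(minor ij) (rows/columns in the sector order above):
  C_11 = (0.85)(1.00) − (-0.45)(-0.35) = 0.6925
  C_12 = −[(-0.25)(1.00) − (-0.45)(-0.10)] = 0.2950
  C_13 = (-0.25)(-0.35) − (0.85)(-0.10) = 0.1725
  C_21 = −[(-0.15)(1.00) − (-0.10)(-0.35)] = 0.1850
  C_22 = (0.60)(1.00) − (-0.10)(-0.10) = 0.5900
  C_23 = −[(0.60)(-0.35) − (-0.15)(-0.10)] = 0.2250
  C_31 = (-0.15)(-0.45) − (-0.10)(0.85) = 0.1525
  C_32 = −[(0.60)(-0.45) − (-0.10)(-0.25)] = 0.2950
  C_33 = (0.60)(0.85) − (-0.15)(-0.25) = 0.4725
det(I−A) = Σ_j (I−A)_1j·C_1j = (0.60)(0.6925) + (-0.15)(0.2950) + (-0.10)(0.1725) = 0.3540
adj(I−A) = Cᵀ =
  [ 0.6925   0.1850   0.1525]
  [ 0.2950   0.5900   0.2950]
  [ 0.1725   0.2250   0.4725]
(I − A)⁻¹ = adj(I−A) / det(I−A) ≈
  [   1.9562     0.5226     0.4308]
  [   0.8333     1.6667     0.8333]
  [   0.4873     0.6356     1.3347]
Δx = (I − A)⁻¹ Δd with Δd having +60 in the Electronics component and 0 elsewhere.
So Δx_2 = L_23 · (+60), where L_23 = adj(I−A)_23 / det(I−A) = 0.2950 / 0.3540.
Δx_2 = 0.2950 × (+60) / 0.3540 = 17.70 / 0.3540 = 50.00.

Δx_2 = 50.00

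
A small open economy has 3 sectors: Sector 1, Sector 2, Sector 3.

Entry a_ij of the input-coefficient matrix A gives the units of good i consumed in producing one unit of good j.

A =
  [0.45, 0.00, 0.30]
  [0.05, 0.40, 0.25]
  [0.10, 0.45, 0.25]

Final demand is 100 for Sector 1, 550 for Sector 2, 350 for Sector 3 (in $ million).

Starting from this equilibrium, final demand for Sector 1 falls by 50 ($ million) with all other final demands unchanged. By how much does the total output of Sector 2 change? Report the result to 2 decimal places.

I − A =
  [   0.55     0.00    -0.30]
  [  -0.05     0.60    -0.25]
  [  -0.10    -0.45     0.75]
Cofactors of I−A, C_ij = (−1)^(i+j)·(minor ij) (rows/columns in the sector order above):
  C_11 = (0.60)(0.75) − (-0.25)(-0.45) = 0.3375
  C_12 = −[(-0.05)(0.75) − (-0.25)(-0.10)] = 0.0625
  C_13 = (-0.05)(-0.45) − (0.60)(-0.10) = 0.0825
  C_21 = −[(0.00)(0.75) − (-0.30)(-0.45)] = 0.1350
  C_22 = (0.55)(0.75) − (-0.30)(-0.10) = 0.3825
  C_23 = −[(0.55)(-0.45) − (0.00)(-0.10)] = 0.2475
  C_31 = (0.00)(-0.25) − (-0.30)(0.60) = 0.1800
  C_32 = −[(0.55)(-0.25) − (-0.30)(-0.05)] = 0.1525
  C_33 = (0.55)(0.60) − (0.00)(-0.05) = 0.3300
det(I−A) = Σ_j (I−A)_1j·C_1j = (0.55)(0.3375) + (0.00)(0.0625) + (-0.30)(0.0825) = 0.160875
adj(I−A) = Cᵀ =
  [ 0.3375   0.1350   0.1800]
  [ 0.0625   0.3825   0.1525]
  [ 0.0825   0.2475   0.3300]
(I − A)⁻¹ = adj(I−A) / det(I−A) ≈
  [   2.0979     0.8392     1.1189]
  [   0.3885     2.3776     0.9479]
  [   0.5128     1.5385     2.0513]
Δx = (I − A)⁻¹ Δd with Δd having -50 in the Sector 1 component and 0 elsewhere.
So Δx_2 = L_21 · (-50), where L_21 = adj(I−A)_21 / det(I−A) = 0.0625 / 0.160875.
Δx_2 = 0.0625 × (-50) / 0.160875 = -3.125 / 0.160875 ≈ -19.43.

Δx_2 = -19.43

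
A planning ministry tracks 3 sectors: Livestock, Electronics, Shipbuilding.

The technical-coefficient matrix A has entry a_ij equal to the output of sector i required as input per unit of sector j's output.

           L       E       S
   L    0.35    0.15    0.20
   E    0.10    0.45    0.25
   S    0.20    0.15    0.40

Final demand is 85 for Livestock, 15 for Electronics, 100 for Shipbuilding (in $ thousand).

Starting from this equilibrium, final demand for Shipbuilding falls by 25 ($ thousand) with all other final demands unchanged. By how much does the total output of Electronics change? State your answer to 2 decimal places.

Δx_E = -30.70

I − A =
  [   0.65    -0.15    -0.20]
  [  -0.10     0.55    -0.25]
  [  -0.20    -0.15     0.60]
Cofactors of I−A, C_ij = (−1)^(i+j)·(minor ij) (rows/columns in the sector order above):
  C_11 = (0.55)(0.60) − (-0.25)(-0.15) = 0.2925
  C_12 = −[(-0.10)(0.60) − (-0.25)(-0.20)] = 0.1100
  C_13 = (-0.10)(-0.15) − (0.55)(-0.20) = 0.1250
  C_21 = −[(-0.15)(0.60) − (-0.20)(-0.15)] = 0.1200
  C_22 = (0.65)(0.60) − (-0.20)(-0.20) = 0.3500
  C_23 = −[(0.65)(-0.15) − (-0.15)(-0.20)] = 0.1275
  C_31 = (-0.15)(-0.25) − (-0.20)(0.55) = 0.1475
  C_32 = −[(0.65)(-0.25) − (-0.20)(-0.10)] = 0.1825
  C_33 = (0.65)(0.55) − (-0.15)(-0.10) = 0.3425
det(I−A) = Σ_j (I−A)_1j·C_1j = (0.65)(0.2925) + (-0.15)(0.1100) + (-0.20)(0.1250) = 0.148625
adj(I−A) = Cᵀ =
  [ 0.2925   0.1200   0.1475]
  [ 0.1100   0.3500   0.1825]
  [ 0.1250   0.1275   0.3425]
(I − A)⁻¹ = adj(I−A) / det(I−A) ≈
  [   1.9680     0.8074     0.9924]
  [   0.7401     2.3549     1.2279]
  [   0.8410     0.8579     2.3045]
Δx = (I − A)⁻¹ Δd with Δd having -25 in the Shipbuilding component and 0 elsewhere.
So Δx_E = L_ES · (-25), where L_ES = adj(I−A)_ES / det(I−A) = 0.1825 / 0.148625.
Δx_E = 0.1825 × (-25) / 0.148625 = -4.5625 / 0.148625 ≈ -30.70.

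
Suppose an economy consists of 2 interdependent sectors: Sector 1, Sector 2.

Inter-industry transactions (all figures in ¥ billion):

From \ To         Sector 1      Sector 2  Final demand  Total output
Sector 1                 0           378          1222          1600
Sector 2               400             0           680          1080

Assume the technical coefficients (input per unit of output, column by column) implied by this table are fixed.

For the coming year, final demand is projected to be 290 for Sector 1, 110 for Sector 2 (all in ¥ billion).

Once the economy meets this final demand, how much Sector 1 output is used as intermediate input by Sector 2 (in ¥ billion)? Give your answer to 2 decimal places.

Technical coefficients a_ij = z_ij / X_j:
  a_11 = 0/1600 = 0.00, a_21 = 400/1600 = 0.25
  a_12 = 378/1080 = 0.35, a_22 = 0/1080 = 0.00
I − A =
  [   1.00    -0.35]
  [  -0.25     1.00]
det(I−A) = (1.00)(1.00) − (-0.35)(-0.25) = 0.9125
adj(I−A) = [[1.00, 0.35], [0.25, 1.00]]
(I − A)⁻¹ = adj(I−A) / det(I−A) ≈
  [   1.0959     0.3836]
  [   0.2740     1.0959]
First solve x = (I − A)⁻¹ d = adj(I−A)·d / det(I−A); in particular x_2 = (0.25·290 + 1.00·110) / 0.9125 = 182.50 / 0.9125 = 200.0000.
Intermediate flow from 1 to 2: z_12 = a_12 · x_2 = 0.35 × 182.50 / 0.9125 = 63.875 / 0.9125 = 70.00.

z_12 = 70.00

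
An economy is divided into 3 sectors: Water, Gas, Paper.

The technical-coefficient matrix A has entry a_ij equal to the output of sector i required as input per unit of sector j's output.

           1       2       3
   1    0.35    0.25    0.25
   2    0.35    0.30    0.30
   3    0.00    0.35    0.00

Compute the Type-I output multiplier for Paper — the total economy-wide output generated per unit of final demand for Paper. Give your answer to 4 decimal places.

I − A =
  [   0.65    -0.25    -0.25]
  [  -0.35     0.70    -0.30]
  [   0.00    -0.35     1.00]
Cofactors of I−A, C_ij = (−1)^(i+j)·(minor ij) (rows/columns in the sector order above):
  C_11 = (0.70)(1.00) − (-0.30)(-0.35) = 0.5950
  C_12 = −[(-0.35)(1.00) − (-0.30)(0.00)] = 0.3500
  C_13 = (-0.35)(-0.35) − (0.70)(0.00) = 0.1225
  C_21 = −[(-0.25)(1.00) − (-0.25)(-0.35)] = 0.3375
  C_22 = (0.65)(1.00) − (-0.25)(0.00) = 0.6500
  C_23 = −[(0.65)(-0.35) − (-0.25)(0.00)] = 0.2275
  C_31 = (-0.25)(-0.30) − (-0.25)(0.70) = 0.2500
  C_32 = −[(0.65)(-0.30) − (-0.25)(-0.35)] = 0.2825
  C_33 = (0.65)(0.70) − (-0.25)(-0.35) = 0.3675
det(I−A) = Σ_j (I−A)_1j·C_1j = (0.65)(0.5950) + (-0.25)(0.3500) + (-0.25)(0.1225) = 0.268625
adj(I−A) = Cᵀ =
  [ 0.5950   0.3375   0.2500]
  [ 0.3500   0.6500   0.2825]
  [ 0.1225   0.2275   0.3675]
(I − A)⁻¹ = adj(I−A) / det(I−A) ≈
  [   2.21498     1.25640     0.93067]
  [   1.30293     2.41973     1.05165]
  [   0.45603     0.84691     1.36808]
The output multiplier for sector j is the column-j sum of the Leontief inverse (I − A)⁻¹ = adj(I−A) / det(I−A).
Column 3 of adj(I−A): (0.2500, 0.2825, 0.3675); det(I−A) = 0.268625.
m_3 = (0.2500 + 0.2825 + 0.3675) / 0.268625 = 0.90 / 0.268625 ≈ 3.3504.

m_3 = 3.3504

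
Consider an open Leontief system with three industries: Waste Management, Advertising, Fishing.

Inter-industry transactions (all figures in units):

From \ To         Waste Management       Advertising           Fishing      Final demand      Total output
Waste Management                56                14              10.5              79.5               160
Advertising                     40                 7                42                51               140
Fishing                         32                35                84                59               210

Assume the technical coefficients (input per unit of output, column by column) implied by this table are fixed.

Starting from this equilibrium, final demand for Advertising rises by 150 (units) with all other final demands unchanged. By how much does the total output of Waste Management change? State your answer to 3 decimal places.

Technical coefficients a_ij = z_ij / X_j:
  a_11 = 56/160 = 0.35, a_21 = 40/160 = 0.25, a_31 = 32/160 = 0.20
  a_12 = 14/140 = 0.10, a_22 = 7/140 = 0.05, a_32 = 35/140 = 0.25
  a_13 = 10.5/210 = 0.05, a_23 = 42/210 = 0.20, a_33 = 84/210 = 0.40
I − A =
  [   0.65    -0.10    -0.05]
  [  -0.25     0.95    -0.20]
  [  -0.20    -0.25     0.60]
Cofactors of I−A, C_ij = (−1)^(i+j)·(minor ij) (rows/columns in the sector order above):
  C_11 = (0.95)(0.60) − (-0.20)(-0.25) = 0.5200
  C_12 = −[(-0.25)(0.60) − (-0.20)(-0.20)] = 0.1900
  C_13 = (-0.25)(-0.25) − (0.95)(-0.20) = 0.2525
  C_21 = −[(-0.10)(0.60) − (-0.05)(-0.25)] = 0.0725
  C_22 = (0.65)(0.60) − (-0.05)(-0.20) = 0.3800
  C_23 = −[(0.65)(-0.25) − (-0.10)(-0.20)] = 0.1825
  C_31 = (-0.10)(-0.20) − (-0.05)(0.95) = 0.0675
  C_32 = −[(0.65)(-0.20) − (-0.05)(-0.25)] = 0.1425
  C_33 = (0.65)(0.95) − (-0.10)(-0.25) = 0.5925
det(I−A) = Σ_j (I−A)_1j·C_1j = (0.65)(0.5200) + (-0.10)(0.1900) + (-0.05)(0.2525) = 0.306375
adj(I−A) = Cᵀ =
  [ 0.5200   0.0725   0.0675]
  [ 0.1900   0.3800   0.1425]
  [ 0.2525   0.1825   0.5925]
(I − A)⁻¹ = adj(I−A) / det(I−A) ≈
  [   1.6973     0.2366     0.2203]
  [   0.6202     1.2403     0.4651]
  [   0.8242     0.5957     1.9339]
Δx = (I − A)⁻¹ Δd with Δd having +150 in the Advertising component and 0 elsewhere.
So Δx_1 = L_12 · (+150), where L_12 = adj(I−A)_12 / det(I−A) = 0.0725 / 0.306375.
Δx_1 = 0.0725 × (+150) / 0.306375 = 10.875 / 0.306375 ≈ 35.496.

Δx_1 = 35.496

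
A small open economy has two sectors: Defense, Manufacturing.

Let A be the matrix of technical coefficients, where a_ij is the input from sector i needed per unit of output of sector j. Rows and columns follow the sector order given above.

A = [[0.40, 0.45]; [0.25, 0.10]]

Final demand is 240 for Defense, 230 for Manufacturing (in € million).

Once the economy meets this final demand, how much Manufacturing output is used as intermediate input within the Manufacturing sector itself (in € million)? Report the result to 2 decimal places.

z_MM = 46.32

I − A =
  [   0.60    -0.45]
  [  -0.25     0.90]
det(I−A) = (0.60)(0.90) − (-0.45)(-0.25) = 0.4275
adj(I−A) = [[0.90, 0.45], [0.25, 0.60]]
(I − A)⁻¹ = adj(I−A) / det(I−A) ≈
  [   2.1053     1.0526]
  [   0.5848     1.4035]
First solve x = (I − A)⁻¹ d = adj(I−A)·d / det(I−A); in particular x_M = (0.25·240 + 0.60·230) / 0.4275 = 198.00 / 0.4275 ≈ 463.1579.
Intermediate flow from M to M: z_MM = a_MM · x_M = 0.10 × 198.00 / 0.4275 = 19.80 / 0.4275 ≈ 46.32.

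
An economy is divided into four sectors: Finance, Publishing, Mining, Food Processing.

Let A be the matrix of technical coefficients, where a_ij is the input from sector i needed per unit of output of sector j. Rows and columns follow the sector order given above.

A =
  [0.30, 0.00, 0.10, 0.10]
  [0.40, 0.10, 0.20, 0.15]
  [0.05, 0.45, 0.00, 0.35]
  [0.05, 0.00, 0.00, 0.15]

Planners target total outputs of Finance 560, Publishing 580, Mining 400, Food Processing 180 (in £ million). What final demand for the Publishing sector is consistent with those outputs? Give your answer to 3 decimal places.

d_2 = 191.000

I − A =
  [   0.70     0.00    -0.10    -0.10]
  [  -0.40     0.90    -0.20    -0.15]
  [  -0.05    -0.45     1.00    -0.35]
  [  -0.05     0.00     0.00     0.85]
d = (I − A) x:
  d_1 = (+0.70)·560 + (+0.00)·580 + (-0.10)·400 + (-0.10)·180 = 334.000
  d_2 = (-0.40)·560 + (+0.90)·580 + (-0.20)·400 + (-0.15)·180 = 191.000
  d_3 = (-0.05)·560 + (-0.45)·580 + (+1.00)·400 + (-0.35)·180 = 48.000
  d_4 = (-0.05)·560 + (+0.00)·580 + (+0.00)·400 + (+0.85)·180 = 125.000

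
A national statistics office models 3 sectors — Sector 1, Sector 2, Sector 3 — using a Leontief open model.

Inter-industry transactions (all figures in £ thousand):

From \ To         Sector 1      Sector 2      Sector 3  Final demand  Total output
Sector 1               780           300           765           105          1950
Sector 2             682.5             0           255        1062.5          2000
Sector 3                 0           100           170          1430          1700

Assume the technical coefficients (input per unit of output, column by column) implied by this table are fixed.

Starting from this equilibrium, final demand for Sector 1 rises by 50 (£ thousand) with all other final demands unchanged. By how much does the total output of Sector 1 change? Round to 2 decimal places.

Technical coefficients a_ij = z_ij / X_j:
  a_11 = 780/1950 = 0.40, a_21 = 682.5/1950 = 0.35, a_31 = 0/1950 = 0.00
  a_12 = 300/2000 = 0.15, a_22 = 0/2000 = 0.00, a_32 = 100/2000 = 0.05
  a_13 = 765/1700 = 0.45, a_23 = 255/1700 = 0.15, a_33 = 170/1700 = 0.10
I − A =
  [   0.60    -0.15    -0.45]
  [  -0.35     1.00    -0.15]
  [   0.00    -0.05     0.90]
Cofactors of I−A, C_ij = (−1)^(i+j)·(minor ij) (rows/columns in the sector order above):
  C_11 = (1.00)(0.90) − (-0.15)(-0.05) = 0.8925
  C_12 = −[(-0.35)(0.90) − (-0.15)(0.00)] = 0.3150
  C_13 = (-0.35)(-0.05) − (1.00)(0.00) = 0.0175
  C_21 = −[(-0.15)(0.90) − (-0.45)(-0.05)] = 0.1575
  C_22 = (0.60)(0.90) − (-0.45)(0.00) = 0.5400
  C_23 = −[(0.60)(-0.05) − (-0.15)(0.00)] = 0.0300
  C_31 = (-0.15)(-0.15) − (-0.45)(1.00) = 0.4725
  C_32 = −[(0.60)(-0.15) − (-0.45)(-0.35)] = 0.2475
  C_33 = (0.60)(1.00) − (-0.15)(-0.35) = 0.5475
det(I−A) = Σ_j (I−A)_1j·C_1j = (0.60)(0.8925) + (-0.15)(0.3150) + (-0.45)(0.0175) = 0.480375
adj(I−A) = Cᵀ =
  [ 0.8925   0.1575   0.4725]
  [ 0.3150   0.5400   0.2475]
  [ 0.0175   0.0300   0.5475]
(I − A)⁻¹ = adj(I−A) / det(I−A) ≈
  [   1.8579     0.3279     0.9836]
  [   0.6557     1.1241     0.5152]
  [   0.0364     0.0625     1.1397]
Δx = (I − A)⁻¹ Δd with Δd having +50 in the Sector 1 component and 0 elsewhere.
So Δx_1 = L_11 · (+50), where L_11 = adj(I−A)_11 / det(I−A) = 0.8925 / 0.480375.
Δx_1 = 0.8925 × (+50) / 0.480375 = 44.625 / 0.480375 ≈ 92.90.

Δx_1 = 92.90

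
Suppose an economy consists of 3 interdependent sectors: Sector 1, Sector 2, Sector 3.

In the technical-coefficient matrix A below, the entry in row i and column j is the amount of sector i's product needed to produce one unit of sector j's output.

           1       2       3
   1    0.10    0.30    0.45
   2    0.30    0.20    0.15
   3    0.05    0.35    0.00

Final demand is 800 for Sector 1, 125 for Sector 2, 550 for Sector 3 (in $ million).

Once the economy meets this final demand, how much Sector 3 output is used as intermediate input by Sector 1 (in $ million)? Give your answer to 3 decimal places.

z_31 = 85.195

I − A =
  [   0.90    -0.30    -0.45]
  [  -0.30     0.80    -0.15]
  [  -0.05    -0.35     1.00]
Cofactors of I−A, C_ij = (−1)^(i+j)·(minor ij) (rows/columns in the sector order above):
  C_11 = (0.80)(1.00) − (-0.15)(-0.35) = 0.7475
  C_12 = −[(-0.30)(1.00) − (-0.15)(-0.05)] = 0.3075
  C_13 = (-0.30)(-0.35) − (0.80)(-0.05) = 0.1450
  C_21 = −[(-0.30)(1.00) − (-0.45)(-0.35)] = 0.4575
  C_22 = (0.90)(1.00) − (-0.45)(-0.05) = 0.8775
  C_23 = −[(0.90)(-0.35) − (-0.30)(-0.05)] = 0.3300
  C_31 = (-0.30)(-0.15) − (-0.45)(0.80) = 0.4050
  C_32 = −[(0.90)(-0.15) − (-0.45)(-0.30)] = 0.2700
  C_33 = (0.90)(0.80) − (-0.30)(-0.30) = 0.6300
det(I−A) = Σ_j (I−A)_1j·C_1j = (0.90)(0.7475) + (-0.30)(0.3075) + (-0.45)(0.1450) = 0.51525
adj(I−A) = Cᵀ =
  [ 0.7475   0.4575   0.4050]
  [ 0.3075   0.8775   0.2700]
  [ 0.1450   0.3300   0.6300]
(I − A)⁻¹ = adj(I−A) / det(I−A) ≈
  [   1.4508     0.8879     0.7860]
  [   0.5968     1.7031     0.5240]
  [   0.2814     0.6405     1.2227]
First solve x = (I − A)⁻¹ d = adj(I−A)·d / det(I−A); in particular x_1 = (0.7475·800 + 0.4575·125 + 0.4050·550) / 0.51525 = 877.9375 / 0.51525 ≈ 1703.90587.
Intermediate flow from 3 to 1: z_31 = a_31 · x_1 = 0.05 × 877.9375 / 0.51525 = 43.896875 / 0.51525 ≈ 85.195.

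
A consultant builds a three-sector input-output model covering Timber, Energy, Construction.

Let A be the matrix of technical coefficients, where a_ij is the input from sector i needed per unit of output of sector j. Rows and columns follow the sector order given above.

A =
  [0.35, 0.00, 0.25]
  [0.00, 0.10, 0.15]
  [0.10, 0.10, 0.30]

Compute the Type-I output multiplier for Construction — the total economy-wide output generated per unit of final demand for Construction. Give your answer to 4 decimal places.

I − A =
  [   0.65     0.00    -0.25]
  [   0.00     0.90    -0.15]
  [  -0.10    -0.10     0.70]
Cofactors of I−A, C_ij = (−1)^(i+j)·(minor ij) (rows/columns in the sector order above):
  C_11 = (0.90)(0.70) − (-0.15)(-0.10) = 0.6150
  C_12 = −[(0.00)(0.70) − (-0.15)(-0.10)] = 0.0150
  C_13 = (0.00)(-0.10) − (0.90)(-0.10) = 0.0900
  C_21 = −[(0.00)(0.70) − (-0.25)(-0.10)] = 0.0250
  C_22 = (0.65)(0.70) − (-0.25)(-0.10) = 0.4300
  C_23 = −[(0.65)(-0.10) − (0.00)(-0.10)] = 0.0650
  C_31 = (0.00)(-0.15) − (-0.25)(0.90) = 0.2250
  C_32 = −[(0.65)(-0.15) − (-0.25)(0.00)] = 0.0975
  C_33 = (0.65)(0.90) − (0.00)(0.00) = 0.5850
det(I−A) = Σ_j (I−A)_1j·C_1j = (0.65)(0.6150) + (0.00)(0.0150) + (-0.25)(0.0900) = 0.37725
adj(I−A) = Cᵀ =
  [ 0.6150   0.0250   0.2250]
  [ 0.0150   0.4300   0.0975]
  [ 0.0900   0.0650   0.5850]
(I − A)⁻¹ = adj(I−A) / det(I−A) ≈
  [   1.63022     0.06627     0.59642]
  [   0.03976     1.13983     0.25845]
  [   0.23857     0.17230     1.55070]
The output multiplier for sector j is the column-j sum of the Leontief inverse (I − A)⁻¹ = adj(I−A) / det(I−A).
Column C of adj(I−A): (0.2250, 0.0975, 0.5850); det(I−A) = 0.37725.
m_C = (0.2250 + 0.0975 + 0.5850) / 0.37725 = 0.9075 / 0.37725 ≈ 2.4056.

m_C = 2.4056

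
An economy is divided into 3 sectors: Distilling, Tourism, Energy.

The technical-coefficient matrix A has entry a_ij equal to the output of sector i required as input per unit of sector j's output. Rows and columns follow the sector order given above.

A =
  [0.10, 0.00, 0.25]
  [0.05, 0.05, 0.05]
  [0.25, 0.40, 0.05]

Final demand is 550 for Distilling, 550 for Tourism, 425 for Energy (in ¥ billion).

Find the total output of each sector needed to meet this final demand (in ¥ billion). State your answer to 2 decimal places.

x_D = 878.66, x_T = 675.89, x_E = 963.18

I − A =
  [   0.90     0.00    -0.25]
  [  -0.05     0.95    -0.05]
  [  -0.25    -0.40     0.95]
Cofactors of I−A, C_ij = (−1)^(i+j)·(minor ij) (rows/columns in the sector order above):
  C_11 = (0.95)(0.95) − (-0.05)(-0.40) = 0.8825
  C_12 = −[(-0.05)(0.95) − (-0.05)(-0.25)] = 0.0600
  C_13 = (-0.05)(-0.40) − (0.95)(-0.25) = 0.2575
  C_21 = −[(0.00)(0.95) − (-0.25)(-0.40)] = 0.1000
  C_22 = (0.90)(0.95) − (-0.25)(-0.25) = 0.7925
  C_23 = −[(0.90)(-0.40) − (0.00)(-0.25)] = 0.3600
  C_31 = (0.00)(-0.05) − (-0.25)(0.95) = 0.2375
  C_32 = −[(0.90)(-0.05) − (-0.25)(-0.05)] = 0.0575
  C_33 = (0.90)(0.95) − (0.00)(-0.05) = 0.8550
det(I−A) = Σ_j (I−A)_1j·C_1j = (0.90)(0.8825) + (0.00)(0.0600) + (-0.25)(0.2575) = 0.729875
adj(I−A) = Cᵀ =
  [ 0.8825   0.1000   0.2375]
  [ 0.0600   0.7925   0.0575]
  [ 0.2575   0.3600   0.8550]
(I − A)⁻¹ = adj(I−A) / det(I−A) ≈
  [   1.2091     0.1370     0.3254]
  [   0.0822     1.0858     0.0788]
  [   0.3528     0.4932     1.1714]
x = (I − A)⁻¹ d = adj(I−A)·d / det(I−A), with det(I−A) = 0.729875:
  x_D = (0.8825·550 + 0.1000·550 + 0.2375·425) / 0.729875 = 641.3125 / 0.729875 ≈ 878.66
  x_T = (0.0600·550 + 0.7925·550 + 0.0575·425) / 0.729875 = 493.3125 / 0.729875 ≈ 675.89
  x_E = (0.2575·550 + 0.3600·550 + 0.8550·425) / 0.729875 = 703.00 / 0.729875 ≈ 963.18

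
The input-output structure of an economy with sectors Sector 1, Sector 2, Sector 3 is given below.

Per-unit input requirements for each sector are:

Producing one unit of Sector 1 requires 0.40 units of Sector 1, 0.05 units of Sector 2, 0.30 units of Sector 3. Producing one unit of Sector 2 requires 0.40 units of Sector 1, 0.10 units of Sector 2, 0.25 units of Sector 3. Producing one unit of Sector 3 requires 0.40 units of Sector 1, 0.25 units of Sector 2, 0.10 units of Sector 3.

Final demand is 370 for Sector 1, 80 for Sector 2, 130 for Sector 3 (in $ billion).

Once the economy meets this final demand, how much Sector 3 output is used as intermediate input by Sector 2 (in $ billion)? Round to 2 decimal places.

I − A =
  [   0.60    -0.40    -0.40]
  [  -0.05     0.90    -0.25]
  [  -0.30    -0.25     0.90]
Cofactors of I−A, C_ij = (−1)^(i+j)·(minor ij) (rows/columns in the sector order above):
  C_11 = (0.90)(0.90) − (-0.25)(-0.25) = 0.7475
  C_12 = −[(-0.05)(0.90) − (-0.25)(-0.30)] = 0.1200
  C_13 = (-0.05)(-0.25) − (0.90)(-0.30) = 0.2825
  C_21 = −[(-0.40)(0.90) − (-0.40)(-0.25)] = 0.4600
  C_22 = (0.60)(0.90) − (-0.40)(-0.30) = 0.4200
  C_23 = −[(0.60)(-0.25) − (-0.40)(-0.30)] = 0.2700
  C_31 = (-0.40)(-0.25) − (-0.40)(0.90) = 0.4600
  C_32 = −[(0.60)(-0.25) − (-0.40)(-0.05)] = 0.1700
  C_33 = (0.60)(0.90) − (-0.40)(-0.05) = 0.5200
det(I−A) = Σ_j (I−A)_1j·C_1j = (0.60)(0.7475) + (-0.40)(0.1200) + (-0.40)(0.2825) = 0.2875
adj(I−A) = Cᵀ =
  [ 0.7475   0.4600   0.4600]
  [ 0.1200   0.4200   0.1700]
  [ 0.2825   0.2700   0.5200]
(I − A)⁻¹ = adj(I−A) / det(I−A) ≈
  [   2.6000     1.6000     1.6000]
  [   0.4174     1.4609     0.5913]
  [   0.9826     0.9391     1.8087]
First solve x = (I − A)⁻¹ d = adj(I−A)·d / det(I−A); in particular x_2 = (0.1200·370 + 0.4200·80 + 0.1700·130) / 0.2875 = 100.10 / 0.2875 ≈ 348.1739.
Intermediate flow from 3 to 2: z_32 = a_32 · x_2 = 0.25 × 100.10 / 0.2875 = 25.025 / 0.2875 ≈ 87.04.

z_32 = 87.04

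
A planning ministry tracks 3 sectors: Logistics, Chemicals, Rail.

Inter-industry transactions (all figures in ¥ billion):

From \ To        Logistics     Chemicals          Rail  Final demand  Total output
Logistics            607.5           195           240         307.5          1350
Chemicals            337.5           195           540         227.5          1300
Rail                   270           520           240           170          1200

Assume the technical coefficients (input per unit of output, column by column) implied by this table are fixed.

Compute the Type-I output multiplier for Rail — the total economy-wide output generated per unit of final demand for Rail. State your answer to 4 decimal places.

m_R = 5.4366

Technical coefficients a_ij = z_ij / X_j:
  a_LL = 607.5/1350 = 0.45, a_CL = 337.5/1350 = 0.25, a_RL = 270/1350 = 0.20
  a_LC = 195/1300 = 0.15, a_CC = 195/1300 = 0.15, a_RC = 520/1300 = 0.40
  a_LR = 240/1200 = 0.20, a_CR = 540/1200 = 0.45, a_RR = 240/1200 = 0.20
I − A =
  [   0.55    -0.15    -0.20]
  [  -0.25     0.85    -0.45]
  [  -0.20    -0.40     0.80]
Cofactors of I−A, C_ij = (−1)^(i+j)·(minor ij) (rows/columns in the sector order above):
  C_11 = (0.85)(0.80) − (-0.45)(-0.40) = 0.5000
  C_12 = −[(-0.25)(0.80) − (-0.45)(-0.20)] = 0.2900
  C_13 = (-0.25)(-0.40) − (0.85)(-0.20) = 0.2700
  C_21 = −[(-0.15)(0.80) − (-0.20)(-0.40)] = 0.2000
  C_22 = (0.55)(0.80) − (-0.20)(-0.20) = 0.4000
  C_23 = −[(0.55)(-0.40) − (-0.15)(-0.20)] = 0.2500
  C_31 = (-0.15)(-0.45) − (-0.20)(0.85) = 0.2375
  C_32 = −[(0.55)(-0.45) − (-0.20)(-0.25)] = 0.2975
  C_33 = (0.55)(0.85) − (-0.15)(-0.25) = 0.4300
det(I−A) = Σ_j (I−A)_1j·C_1j = (0.55)(0.5000) + (-0.15)(0.2900) + (-0.20)(0.2700) = 0.1775
adj(I−A) = Cᵀ =
  [ 0.5000   0.2000   0.2375]
  [ 0.2900   0.4000   0.2975]
  [ 0.2700   0.2500   0.4300]
(I − A)⁻¹ = adj(I−A) / det(I−A) ≈
  [   2.81690     1.12676     1.33803]
  [   1.63380     2.25352     1.67606]
  [   1.52113     1.40845     2.42254]
The output multiplier for sector j is the column-j sum of the Leontief inverse (I − A)⁻¹ = adj(I−A) / det(I−A).
Column R of adj(I−A): (0.2375, 0.2975, 0.4300); det(I−A) = 0.1775.
m_R = (0.2375 + 0.2975 + 0.4300) / 0.1775 = 0.965 / 0.1775 ≈ 5.4366.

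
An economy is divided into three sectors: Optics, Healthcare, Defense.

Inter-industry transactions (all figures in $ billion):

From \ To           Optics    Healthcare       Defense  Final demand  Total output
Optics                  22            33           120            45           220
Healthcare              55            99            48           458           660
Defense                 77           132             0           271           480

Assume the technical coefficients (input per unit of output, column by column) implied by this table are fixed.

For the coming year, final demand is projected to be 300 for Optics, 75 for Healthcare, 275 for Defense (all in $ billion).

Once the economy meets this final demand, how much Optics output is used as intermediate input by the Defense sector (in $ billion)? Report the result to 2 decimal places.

z_13 = 126.19

Technical coefficients a_ij = z_ij / X_j:
  a_11 = 22/220 = 0.10, a_21 = 55/220 = 0.25, a_31 = 77/220 = 0.35
  a_12 = 33/660 = 0.05, a_22 = 99/660 = 0.15, a_32 = 132/660 = 0.20
  a_13 = 120/480 = 0.25, a_23 = 48/480 = 0.10, a_33 = 0/480 = 0.00
I − A =
  [   0.90    -0.05    -0.25]
  [  -0.25     0.85    -0.10]
  [  -0.35    -0.20     1.00]
Cofactors of I−A, C_ij = (−1)^(i+j)·(minor ij) (rows/columns in the sector order above):
  C_11 = (0.85)(1.00) − (-0.10)(-0.20) = 0.8300
  C_12 = −[(-0.25)(1.00) − (-0.10)(-0.35)] = 0.2850
  C_13 = (-0.25)(-0.20) − (0.85)(-0.35) = 0.3475
  C_21 = −[(-0.05)(1.00) − (-0.25)(-0.20)] = 0.1000
  C_22 = (0.90)(1.00) − (-0.25)(-0.35) = 0.8125
  C_23 = −[(0.90)(-0.20) − (-0.05)(-0.35)] = 0.1975
  C_31 = (-0.05)(-0.10) − (-0.25)(0.85) = 0.2175
  C_32 = −[(0.90)(-0.10) − (-0.25)(-0.25)] = 0.1525
  C_33 = (0.90)(0.85) − (-0.05)(-0.25) = 0.7525
det(I−A) = Σ_j (I−A)_1j·C_1j = (0.90)(0.8300) + (-0.05)(0.2850) + (-0.25)(0.3475) = 0.645875
adj(I−A) = Cᵀ =
  [ 0.8300   0.1000   0.2175]
  [ 0.2850   0.8125   0.1525]
  [ 0.3475   0.1975   0.7525]
(I − A)⁻¹ = adj(I−A) / det(I−A) ≈
  [   1.2851     0.1548     0.3368]
  [   0.4413     1.2580     0.2361]
  [   0.5380     0.3058     1.1651]
First solve x = (I − A)⁻¹ d = adj(I−A)·d / det(I−A); in particular x_3 = (0.3475·300 + 0.1975·75 + 0.7525·275) / 0.645875 = 326.00 / 0.645875 ≈ 504.7416.
Intermediate flow from 1 to 3: z_13 = a_13 · x_3 = 0.25 × 326.00 / 0.645875 = 81.50 / 0.645875 ≈ 126.19.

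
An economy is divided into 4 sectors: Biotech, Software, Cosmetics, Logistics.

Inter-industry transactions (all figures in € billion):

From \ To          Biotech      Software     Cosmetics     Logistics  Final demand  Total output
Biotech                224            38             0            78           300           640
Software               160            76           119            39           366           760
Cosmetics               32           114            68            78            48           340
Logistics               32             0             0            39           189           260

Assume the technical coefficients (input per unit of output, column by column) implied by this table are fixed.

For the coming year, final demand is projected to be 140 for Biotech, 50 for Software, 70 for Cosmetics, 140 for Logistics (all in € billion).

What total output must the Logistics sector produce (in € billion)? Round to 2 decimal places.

x_L = 183.55

Technical coefficients a_ij = z_ij / X_j:
  a_BB = 224/640 = 0.35, a_SB = 160/640 = 0.25, a_CB = 32/640 = 0.05, a_LB = 32/640 = 0.05
  a_BS = 38/760 = 0.05, a_SS = 76/760 = 0.10, a_CS = 114/760 = 0.15, a_LS = 0/760 = 0.00
  a_BC = 0/340 = 0.00, a_SC = 119/340 = 0.35, a_CC = 68/340 = 0.20, a_LC = 0/340 = 0.00
  a_BL = 78/260 = 0.30, a_SL = 39/260 = 0.15, a_CL = 78/260 = 0.30, a_LL = 39/260 = 0.15
I − A =
  [   0.65    -0.05     0.00    -0.30]
  [  -0.25     0.90    -0.35    -0.15]
  [  -0.05    -0.15     0.80    -0.30]
  [  -0.05     0.00     0.00     0.85]
Compute the cofactors C_ij = (−1)^(i+j)·(3×3 minor ij) of I−A; the adjugate is their transpose:
adj(I−A) = Cᵀ =
  [ 0.567375   0.034000   0.014875   0.211500]
  [ 0.196125   0.430000   0.188125   0.211500]
  [ 0.084750   0.083500   0.472750   0.211500]
  [ 0.033375   0.002000   0.000875   0.423000]
det(I−A) = Σ_j (I−A)_1j·C_1j = (0.65)(0.567375) + (-0.05)(0.196125) + (0.00)(0.084750) + (-0.30)(0.033375) = 0.348975
(I − A)⁻¹ = adj(I−A) / det(I−A) ≈
  [   1.6258     0.0974     0.0426     0.6061]
  [   0.5620     1.2322     0.5391     0.6061]
  [   0.2429     0.2393     1.3547     0.6061]
  [   0.0956     0.0057     0.0025     1.2121]
x = (I − A)⁻¹ d = adj(I−A)·d / det(I−A), with det(I−A) = 0.348975:
  x_B = (0.567375·140 + 0.034000·50 + 0.014875·70 + 0.211500·140) / 0.348975 = 111.78375 / 0.348975 ≈ 320.32
  x_S = (0.196125·140 + 0.430000·50 + 0.188125·70 + 0.211500·140) / 0.348975 = 91.73625 / 0.348975 ≈ 262.87
  x_C = (0.084750·140 + 0.083500·50 + 0.472750·70 + 0.211500·140) / 0.348975 = 78.7425 / 0.348975 ≈ 225.64
  x_L = (0.033375·140 + 0.002000·50 + 0.000875·70 + 0.423000·140) / 0.348975 = 64.05375 / 0.348975 ≈ 183.55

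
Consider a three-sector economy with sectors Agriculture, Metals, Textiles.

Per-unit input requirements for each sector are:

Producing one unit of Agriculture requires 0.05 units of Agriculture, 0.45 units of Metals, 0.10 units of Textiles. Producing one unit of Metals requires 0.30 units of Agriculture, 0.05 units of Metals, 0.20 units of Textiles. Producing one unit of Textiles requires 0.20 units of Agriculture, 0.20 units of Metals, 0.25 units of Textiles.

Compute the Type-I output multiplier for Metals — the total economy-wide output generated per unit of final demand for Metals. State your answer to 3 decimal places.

m_2 = 2.381

I − A =
  [   0.95    -0.30    -0.20]
  [  -0.45     0.95    -0.20]
  [  -0.10    -0.20     0.75]
Cofactors of I−A, C_ij = (−1)^(i+j)·(minor ij) (rows/columns in the sector order above):
  C_11 = (0.95)(0.75) − (-0.20)(-0.20) = 0.6725
  C_12 = −[(-0.45)(0.75) − (-0.20)(-0.10)] = 0.3575
  C_13 = (-0.45)(-0.20) − (0.95)(-0.10) = 0.1850
  C_21 = −[(-0.30)(0.75) − (-0.20)(-0.20)] = 0.2650
  C_22 = (0.95)(0.75) − (-0.20)(-0.10) = 0.6925
  C_23 = −[(0.95)(-0.20) − (-0.30)(-0.10)] = 0.2200
  C_31 = (-0.30)(-0.20) − (-0.20)(0.95) = 0.2500
  C_32 = −[(0.95)(-0.20) − (-0.20)(-0.45)] = 0.2800
  C_33 = (0.95)(0.95) − (-0.30)(-0.45) = 0.7675
det(I−A) = Σ_j (I−A)_1j·C_1j = (0.95)(0.6725) + (-0.30)(0.3575) + (-0.20)(0.1850) = 0.494625
adj(I−A) = Cᵀ =
  [ 0.6725   0.2650   0.2500]
  [ 0.3575   0.6925   0.2800]
  [ 0.1850   0.2200   0.7675]
(I − A)⁻¹ = adj(I−A) / det(I−A) ≈
  [   1.3596     0.5358     0.5054]
  [   0.7228     1.4001     0.5661]
  [   0.3740     0.4448     1.5517]
The output multiplier for sector j is the column-j sum of the Leontief inverse (I − A)⁻¹ = adj(I−A) / det(I−A).
Column 2 of adj(I−A): (0.2650, 0.6925, 0.2200); det(I−A) = 0.494625.
m_2 = (0.2650 + 0.6925 + 0.2200) / 0.494625 = 1.1775 / 0.494625 ≈ 2.381.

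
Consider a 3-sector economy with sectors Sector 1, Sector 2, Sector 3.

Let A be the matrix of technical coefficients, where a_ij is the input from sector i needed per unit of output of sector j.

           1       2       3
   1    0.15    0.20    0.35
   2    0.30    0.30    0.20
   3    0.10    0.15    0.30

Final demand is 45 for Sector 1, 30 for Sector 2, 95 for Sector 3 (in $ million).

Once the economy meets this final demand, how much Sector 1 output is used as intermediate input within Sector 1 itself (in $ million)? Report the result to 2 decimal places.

I − A =
  [   0.85    -0.20    -0.35]
  [  -0.30     0.70    -0.20]
  [  -0.10    -0.15     0.70]
Cofactors of I−A, C_ij = (−1)^(i+j)·(minor ij) (rows/columns in the sector order above):
  C_11 = (0.70)(0.70) − (-0.20)(-0.15) = 0.4600
  C_12 = −[(-0.30)(0.70) − (-0.20)(-0.10)] = 0.2300
  C_13 = (-0.30)(-0.15) − (0.70)(-0.10) = 0.1150
  C_21 = −[(-0.20)(0.70) − (-0.35)(-0.15)] = 0.1925
  C_22 = (0.85)(0.70) − (-0.35)(-0.10) = 0.5600
  C_23 = −[(0.85)(-0.15) − (-0.20)(-0.10)] = 0.1475
  C_31 = (-0.20)(-0.20) − (-0.35)(0.70) = 0.2850
  C_32 = −[(0.85)(-0.20) − (-0.35)(-0.30)] = 0.2750
  C_33 = (0.85)(0.70) − (-0.20)(-0.30) = 0.5350
det(I−A) = Σ_j (I−A)_1j·C_1j = (0.85)(0.4600) + (-0.20)(0.2300) + (-0.35)(0.1150) = 0.30475
adj(I−A) = Cᵀ =
  [ 0.4600   0.1925   0.2850]
  [ 0.2300   0.5600   0.2750]
  [ 0.1150   0.1475   0.5350]
(I − A)⁻¹ = adj(I−A) / det(I−A) ≈
  [   1.5094     0.6317     0.9352]
  [   0.7547     1.8376     0.9024]
  [   0.3774     0.4840     1.7555]
First solve x = (I − A)⁻¹ d = adj(I−A)·d / det(I−A); in particular x_1 = (0.4600·45 + 0.1925·30 + 0.2850·95) / 0.30475 = 53.55 / 0.30475 ≈ 175.7178.
Intermediate flow from 1 to 1: z_11 = a_11 · x_1 = 0.15 × 53.55 / 0.30475 = 8.0325 / 0.30475 ≈ 26.36.

z_11 = 26.36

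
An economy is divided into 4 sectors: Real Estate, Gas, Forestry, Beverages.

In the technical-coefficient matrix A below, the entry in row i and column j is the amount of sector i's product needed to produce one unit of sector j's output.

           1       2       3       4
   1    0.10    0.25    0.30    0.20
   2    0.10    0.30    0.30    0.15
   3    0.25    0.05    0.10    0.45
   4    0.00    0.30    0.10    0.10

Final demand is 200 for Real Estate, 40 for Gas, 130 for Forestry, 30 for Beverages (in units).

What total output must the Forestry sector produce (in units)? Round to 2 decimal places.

x_3 = 393.41

I − A =
  [   0.90    -0.25    -0.30    -0.20]
  [  -0.10     0.70    -0.30    -0.15]
  [  -0.25    -0.05     0.90    -0.45]
  [   0.00    -0.30    -0.10     0.90]
Compute the cofactors C_ij = (−1)^(i+j)·(3×3 minor ij) of I−A; the adjugate is their transpose:
adj(I−A) = Cᵀ =
  [ 0.440250   0.300250   0.278750   0.287250]
  [ 0.147750   0.616000   0.285500   0.278250]
  [ 0.164250   0.233250   0.498000   0.324375]
  [ 0.067500   0.231250   0.150500   0.458250]
det(I−A) = Σ_j (I−A)_1j·C_1j = (0.90)(0.440250) + (-0.25)(0.147750) + (-0.30)(0.164250) + (-0.20)(0.067500) = 0.2965125
(I − A)⁻¹ = adj(I−A) / det(I−A) ≈
  [   1.4848     1.0126     0.9401     0.9688]
  [   0.4983     2.0775     0.9629     0.9384]
  [   0.5539     0.7866     1.6795     1.0940]
  [   0.2276     0.7799     0.5076     1.5455]
x = (I − A)⁻¹ d = adj(I−A)·d / det(I−A), with det(I−A) = 0.2965125:
  x_1 = (0.440250·200 + 0.300250·40 + 0.278750·130 + 0.287250·30) / 0.2965125 = 144.915 / 0.2965125 ≈ 488.73
  x_2 = (0.147750·200 + 0.616000·40 + 0.285500·130 + 0.278250·30) / 0.2965125 = 99.6525 / 0.2965125 ≈ 336.08
  x_3 = (0.164250·200 + 0.233250·40 + 0.498000·130 + 0.324375·30) / 0.2965125 = 116.65125 / 0.2965125 ≈ 393.41
  x_4 = (0.067500·200 + 0.231250·40 + 0.150500·130 + 0.458250·30) / 0.2965125 = 56.0625 / 0.2965125 ≈ 189.07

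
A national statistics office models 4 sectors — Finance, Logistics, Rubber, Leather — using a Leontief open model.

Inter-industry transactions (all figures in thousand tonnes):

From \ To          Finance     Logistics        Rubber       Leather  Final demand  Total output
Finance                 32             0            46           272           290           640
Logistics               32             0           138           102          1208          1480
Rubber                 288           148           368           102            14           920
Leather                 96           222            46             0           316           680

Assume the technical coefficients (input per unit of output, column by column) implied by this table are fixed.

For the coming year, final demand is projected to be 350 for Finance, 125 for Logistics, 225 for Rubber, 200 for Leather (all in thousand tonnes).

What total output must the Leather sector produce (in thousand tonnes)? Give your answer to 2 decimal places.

Technical coefficients a_ij = z_ij / X_j:
  a_11 = 32/640 = 0.05, a_21 = 32/640 = 0.05, a_31 = 288/640 = 0.45, a_41 = 96/640 = 0.15
  a_12 = 0/1480 = 0.00, a_22 = 0/1480 = 0.00, a_32 = 148/1480 = 0.10, a_42 = 222/1480 = 0.15
  a_13 = 46/920 = 0.05, a_23 = 138/920 = 0.15, a_33 = 368/920 = 0.40, a_43 = 46/920 = 0.05
  a_14 = 272/680 = 0.40, a_24 = 102/680 = 0.15, a_34 = 102/680 = 0.15, a_44 = 0/680 = 0.00
I − A =
  [   0.95     0.00    -0.05    -0.40]
  [  -0.05     1.00    -0.15    -0.15]
  [  -0.45    -0.10     0.60    -0.15]
  [  -0.15    -0.15    -0.05     1.00]
Compute the cofactors C_ij = (−1)^(i+j)·(3×3 minor ij) of I−A; the adjugate is their transpose:
adj(I−A) = Cᵀ =
  [ 0.559875   0.044125   0.077875   0.242250]
  [ 0.117375   0.494250   0.145250   0.142875]
  [ 0.470750   0.137375   0.865625   0.338750]
  [ 0.125125   0.087625   0.076750   0.533000]
det(I−A) = Σ_j (I−A)_1j·C_1j = (0.95)(0.559875) + (0.00)(0.117375) + (-0.05)(0.470750) + (-0.40)(0.125125) = 0.45829375
(I − A)⁻¹ = adj(I−A) / det(I−A) ≈
  [   1.2217     0.0963     0.1699     0.5286]
  [   0.2561     1.0785     0.3169     0.3118]
  [   1.0272     0.2998     1.8888     0.7392]
  [   0.2730     0.1912     0.1675     1.1630]
x = (I − A)⁻¹ d = adj(I−A)·d / det(I−A), with det(I−A) = 0.45829375:
  x_1 = (0.559875·350 + 0.044125·125 + 0.077875·225 + 0.242250·200) / 0.45829375 = 267.44375 / 0.45829375 ≈ 583.56
  x_2 = (0.117375·350 + 0.494250·125 + 0.145250·225 + 0.142875·200) / 0.45829375 = 164.11875 / 0.45829375 ≈ 358.11
  x_3 = (0.470750·350 + 0.137375·125 + 0.865625·225 + 0.338750·200) / 0.45829375 = 444.45 / 0.45829375 ≈ 969.79
  x_4 = (0.125125·350 + 0.087625·125 + 0.076750·225 + 0.533000·200) / 0.45829375 = 178.615625 / 0.45829375 ≈ 389.74

x_4 = 389.74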